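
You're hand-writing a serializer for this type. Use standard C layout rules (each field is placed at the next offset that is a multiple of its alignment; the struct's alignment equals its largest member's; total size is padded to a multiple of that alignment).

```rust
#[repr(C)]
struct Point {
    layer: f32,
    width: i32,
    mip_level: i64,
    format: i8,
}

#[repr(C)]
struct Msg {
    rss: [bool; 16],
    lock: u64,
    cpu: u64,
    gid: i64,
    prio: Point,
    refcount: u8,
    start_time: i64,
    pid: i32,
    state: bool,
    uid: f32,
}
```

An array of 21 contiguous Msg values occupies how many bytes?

2016

Point: @0: layer [4B, align 4] → 4; @4: width [4B, align 4] → 8; @8: mip_level [8B, align 8] → 16; @16: format [1B, align 1] → 17; +7 tail pad (align 8); size 24, align 8
@0: rss [16B, align 1] → 16
@16: lock [8B, align 8] → 24
@24: cpu [8B, align 8] → 32
@32: gid [8B, align 8] → 40
@40: prio [24B, align 8] → 64
@64: refcount [1B, align 1] → 65
+7 pad (align 8)
@72: start_time [8B, align 8] → 80
@80: pid [4B, align 4] → 84
@84: state [1B, align 1] → 85
+3 pad (align 4)
@88: uid [4B, align 4] → 92
+4 tail pad (align 8)
size 96, align 8
array of 21: 21 × 96 = 2016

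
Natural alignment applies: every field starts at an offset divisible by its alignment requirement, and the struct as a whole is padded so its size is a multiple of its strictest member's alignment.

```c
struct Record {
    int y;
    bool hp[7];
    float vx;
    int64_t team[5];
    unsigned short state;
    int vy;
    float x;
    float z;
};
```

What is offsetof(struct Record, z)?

y at 0 (size 4, align 4) → ends 4
hp at 4 (size 7, align 1) → ends 11
pad 1 to align 4 for vx
vx at 12 (size 4, align 4) → ends 16
team at 16 (size 40, align 8) → ends 56
state at 56 (size 2, align 2) → ends 58
pad 2 to align 4 for vy
vy at 60 (size 4, align 4) → ends 64
x at 64 (size 4, align 4) → ends 68
z at 68 (size 4, align 4) → ends 72

68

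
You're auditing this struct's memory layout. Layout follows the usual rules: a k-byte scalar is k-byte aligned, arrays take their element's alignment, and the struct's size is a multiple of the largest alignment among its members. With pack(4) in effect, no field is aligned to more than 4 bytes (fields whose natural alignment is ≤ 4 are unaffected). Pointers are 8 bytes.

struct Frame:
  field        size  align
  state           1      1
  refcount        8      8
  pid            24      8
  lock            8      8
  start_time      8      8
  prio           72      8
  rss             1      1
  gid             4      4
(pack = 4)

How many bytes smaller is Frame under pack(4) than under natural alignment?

4

natural layout:
  0..1  state  (1B, 1-aligned)
  1..8  -- padding (7B)
  8..16  refcount  (8B, 8-aligned)
  16..40  pid  (24B, 8-aligned)
  40..48  lock  (8B, 8-aligned)
  48..56  start_time  (8B, 8-aligned)
  56..128  prio  (72B, 8-aligned)
  128..129  rss  (1B, 1-aligned)
  129..132  -- padding (3B)
  132..136  gid  (4B, 4-aligned)
  sizeof = 136, alignof = 8
packed(4) layout:
  0..1  state  (1B, 1-aligned)
  1..4  -- padding (3B)
  4..12  refcount  (8B, 4-aligned)
  12..36  pid  (24B, 4-aligned)
  36..44  lock  (8B, 4-aligned)
  44..52  start_time  (8B, 4-aligned)
  52..124  prio  (72B, 4-aligned)
  124..125  rss  (1B, 1-aligned)
  125..128  -- padding (3B)
  128..132  gid  (4B, 4-aligned)
  sizeof = 132, alignof = 4
136 − 132 = 4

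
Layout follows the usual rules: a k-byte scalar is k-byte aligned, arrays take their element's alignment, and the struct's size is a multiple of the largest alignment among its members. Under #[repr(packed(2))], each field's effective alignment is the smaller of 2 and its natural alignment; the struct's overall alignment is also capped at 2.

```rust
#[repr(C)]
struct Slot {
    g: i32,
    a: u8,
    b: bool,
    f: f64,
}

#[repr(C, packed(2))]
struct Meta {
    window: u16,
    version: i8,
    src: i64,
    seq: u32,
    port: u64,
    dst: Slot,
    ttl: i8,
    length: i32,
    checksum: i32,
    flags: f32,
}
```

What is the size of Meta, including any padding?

Slot: g at 0 (size 4, align 4) → ends 4; a at 4 (size 1, align 1) → ends 5; b at 5 (size 1, align 1) → ends 6; pad 2 to align 8 for f; f at 8 (size 8, align 8) → ends 16; total 16 bytes, alignment 8
window at 0 (size 2, align 2) → ends 2
version at 2 (size 1, align 1) → ends 3
pad 1 to align 2 for src
src at 4 (size 8, align 2) → ends 12
seq at 12 (size 4, align 2) → ends 16
port at 16 (size 8, align 2) → ends 24
dst at 24 (size 16, align 2) → ends 40
ttl at 40 (size 1, align 1) → ends 41
pad 1 to align 2 for length
length at 42 (size 4, align 2) → ends 46
checksum at 46 (size 4, align 2) → ends 50
flags at 50 (size 4, align 2) → ends 54
total 54 bytes, alignment 2

54 bytes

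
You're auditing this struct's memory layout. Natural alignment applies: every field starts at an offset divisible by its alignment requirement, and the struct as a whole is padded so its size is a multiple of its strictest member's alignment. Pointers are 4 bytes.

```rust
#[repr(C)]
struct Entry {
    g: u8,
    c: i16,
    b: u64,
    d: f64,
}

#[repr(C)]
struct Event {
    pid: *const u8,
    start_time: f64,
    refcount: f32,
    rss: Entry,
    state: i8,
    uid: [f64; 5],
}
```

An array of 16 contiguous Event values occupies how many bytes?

1536

Entry: @0: g [1B, align 1] → 1; +1 pad (align 2); @2: c [2B, align 2] → 4; +4 pad (align 8); @8: b [8B, align 8] → 16; @16: d [8B, align 8] → 24; size 24, align 8
@0: pid [4B, align 4] → 4
+4 pad (align 8)
@8: start_time [8B, align 8] → 16
@16: refcount [4B, align 4] → 20
+4 pad (align 8)
@24: rss [24B, align 8] → 48
@48: state [1B, align 1] → 49
+7 pad (align 8)
@56: uid [40B, align 8] → 96
size 96, align 8
array of 16: 16 × 96 = 1536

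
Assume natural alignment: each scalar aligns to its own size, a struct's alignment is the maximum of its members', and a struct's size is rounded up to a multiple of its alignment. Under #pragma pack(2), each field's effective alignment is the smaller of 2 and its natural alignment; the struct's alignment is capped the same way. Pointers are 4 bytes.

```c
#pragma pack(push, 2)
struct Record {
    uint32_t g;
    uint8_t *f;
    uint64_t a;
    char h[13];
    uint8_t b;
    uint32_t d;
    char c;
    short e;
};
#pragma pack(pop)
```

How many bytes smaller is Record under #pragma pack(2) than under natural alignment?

natural layout:
  0..4  g  (4B, 4-aligned)
  4..8  f  (4B, 4-aligned)
  8..16  a  (8B, 8-aligned)
  16..29  h  (13B, 1-aligned)
  29..30  b  (1B, 1-aligned)
  30..32  -- padding (2B)
  32..36  d  (4B, 4-aligned)
  36..37  c  (1B, 1-aligned)
  37..38  -- padding (1B)
  38..40  e  (2B, 2-aligned)
  sizeof = 40, alignof = 8
packed(2) layout:
  0..4  g  (4B, 2-aligned)
  4..8  f  (4B, 2-aligned)
  8..16  a  (8B, 2-aligned)
  16..29  h  (13B, 1-aligned)
  29..30  b  (1B, 1-aligned)
  30..34  d  (4B, 2-aligned)
  34..35  c  (1B, 1-aligned)
  35..36  -- padding (1B)
  36..38  e  (2B, 2-aligned)
  sizeof = 38, alignof = 2
40 − 38 = 2

2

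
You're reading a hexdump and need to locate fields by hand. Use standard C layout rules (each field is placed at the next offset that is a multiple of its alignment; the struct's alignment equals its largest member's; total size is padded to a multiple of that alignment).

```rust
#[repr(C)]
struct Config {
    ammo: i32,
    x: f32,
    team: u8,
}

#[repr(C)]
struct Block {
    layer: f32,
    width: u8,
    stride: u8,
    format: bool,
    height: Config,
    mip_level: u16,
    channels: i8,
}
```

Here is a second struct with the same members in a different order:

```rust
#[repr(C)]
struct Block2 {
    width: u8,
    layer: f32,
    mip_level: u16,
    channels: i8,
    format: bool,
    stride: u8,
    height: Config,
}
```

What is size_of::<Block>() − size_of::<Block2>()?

-4

Config: 0..4  ammo  (4B, 4-aligned); 4..8  x  (4B, 4-aligned); 8..9  team  (1B, 1-aligned); 9..12  -- tail padding (3B); sizeof = 12, alignof = 4
0..4  layer  (4B, 4-aligned)
4..5  width  (1B, 1-aligned)
5..6  stride  (1B, 1-aligned)
6..7  format  (1B, 1-aligned)
7..8  -- padding (1B)
8..20  height  (12B, 4-aligned)
20..22  mip_level  (2B, 2-aligned)
22..23  channels  (1B, 1-aligned)
23..24  -- tail padding (1B)
sizeof = 24, alignof = 4
— Block2 —
0..1  width  (1B, 1-aligned)
1..4  -- padding (3B)
4..8  layer  (4B, 4-aligned)
8..10  mip_level  (2B, 2-aligned)
10..11  channels  (1B, 1-aligned)
11..12  format  (1B, 1-aligned)
12..13  stride  (1B, 1-aligned)
13..16  -- padding (3B)
16..28  height  (12B, 4-aligned)
sizeof = 28, alignof = 4
24 − 28 = -4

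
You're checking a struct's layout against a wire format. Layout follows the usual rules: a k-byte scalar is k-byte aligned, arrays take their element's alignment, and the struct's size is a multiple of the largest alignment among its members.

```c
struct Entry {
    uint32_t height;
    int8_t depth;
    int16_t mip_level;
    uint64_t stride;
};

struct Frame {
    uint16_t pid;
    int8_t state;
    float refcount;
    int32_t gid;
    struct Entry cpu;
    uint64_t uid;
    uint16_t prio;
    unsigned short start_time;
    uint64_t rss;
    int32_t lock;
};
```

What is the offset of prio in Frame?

40

Entry: 0..4  height  (4B, 4-aligned); 4..5  depth  (1B, 1-aligned); 5..6  -- padding (1B); 6..8  mip_level  (2B, 2-aligned); 8..16  stride  (8B, 8-aligned); sizeof = 16, alignof = 8
0..2  pid  (2B, 2-aligned)
2..3  state  (1B, 1-aligned)
3..4  -- padding (1B)
4..8  refcount  (4B, 4-aligned)
8..12  gid  (4B, 4-aligned)
12..16  -- padding (4B)
16..32  cpu  (16B, 8-aligned)
32..40  uid  (8B, 8-aligned)
40..42  prio  (2B, 2-aligned)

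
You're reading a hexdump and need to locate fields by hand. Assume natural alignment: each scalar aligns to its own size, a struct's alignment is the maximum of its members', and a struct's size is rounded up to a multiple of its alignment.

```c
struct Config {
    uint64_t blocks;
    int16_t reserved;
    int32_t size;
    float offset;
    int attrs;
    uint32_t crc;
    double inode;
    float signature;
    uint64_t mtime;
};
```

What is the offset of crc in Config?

blocks at 0 (size 8, align 8) → ends 8
reserved at 8 (size 2, align 2) → ends 10
pad 2 to align 4 for size
size at 12 (size 4, align 4) → ends 16
offset at 16 (size 4, align 4) → ends 20
attrs at 20 (size 4, align 4) → ends 24
crc at 24 (size 4, align 4) → ends 28

24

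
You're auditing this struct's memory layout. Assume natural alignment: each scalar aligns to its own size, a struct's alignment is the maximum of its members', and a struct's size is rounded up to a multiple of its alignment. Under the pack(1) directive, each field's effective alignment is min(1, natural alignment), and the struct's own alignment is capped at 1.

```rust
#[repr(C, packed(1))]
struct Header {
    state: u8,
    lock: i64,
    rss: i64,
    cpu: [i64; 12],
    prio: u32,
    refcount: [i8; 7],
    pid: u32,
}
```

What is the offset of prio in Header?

@0: state [1B, align 1] → 1
@1: lock [8B, align 1] → 9
@9: rss [8B, align 1] → 17
@17: cpu [96B, align 1] → 113
@113: prio [4B, align 1] → 117

113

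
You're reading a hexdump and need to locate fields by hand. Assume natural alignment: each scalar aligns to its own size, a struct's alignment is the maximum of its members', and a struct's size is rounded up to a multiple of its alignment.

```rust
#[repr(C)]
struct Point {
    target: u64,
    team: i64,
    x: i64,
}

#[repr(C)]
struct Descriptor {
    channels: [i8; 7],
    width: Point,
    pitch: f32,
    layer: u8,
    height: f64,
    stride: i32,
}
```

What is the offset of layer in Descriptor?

Point: target at 0 (size 8, align 8) → ends 8; team at 8 (size 8, align 8) → ends 16; x at 16 (size 8, align 8) → ends 24; total 24 bytes, alignment 8
channels at 0 (size 7, align 1) → ends 7
pad 1 to align 8 for width
width at 8 (size 24, align 8) → ends 32
pitch at 32 (size 4, align 4) → ends 36
layer at 36 (size 1, align 1) → ends 37

36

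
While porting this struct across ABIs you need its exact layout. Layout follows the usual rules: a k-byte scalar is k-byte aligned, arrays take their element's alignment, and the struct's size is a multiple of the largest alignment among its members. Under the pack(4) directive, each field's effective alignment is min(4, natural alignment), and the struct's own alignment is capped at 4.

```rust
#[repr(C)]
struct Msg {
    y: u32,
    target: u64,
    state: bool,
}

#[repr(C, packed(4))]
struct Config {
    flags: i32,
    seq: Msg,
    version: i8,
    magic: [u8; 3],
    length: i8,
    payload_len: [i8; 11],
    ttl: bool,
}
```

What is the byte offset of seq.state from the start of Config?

20

Msg: 0..4  y  (4B, 4-aligned); 4..8  -- padding (4B); 8..16  target  (8B, 8-aligned); 16..17  state  (1B, 1-aligned); 17..24  -- tail padding (7B); sizeof = 24, alignof = 8
0..4  flags  (4B, 4-aligned)
4..28  seq  (24B, 4-aligned)
within Msg: state at 16
4 + 16 = 20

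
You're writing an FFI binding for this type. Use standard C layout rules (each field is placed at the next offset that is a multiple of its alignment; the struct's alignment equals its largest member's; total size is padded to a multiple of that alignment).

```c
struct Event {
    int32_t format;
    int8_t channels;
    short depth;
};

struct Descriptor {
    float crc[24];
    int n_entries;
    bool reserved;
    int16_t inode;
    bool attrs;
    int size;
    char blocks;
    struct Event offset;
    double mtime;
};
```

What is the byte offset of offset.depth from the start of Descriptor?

122

Event: format at 0 (size 4, align 4) → ends 4; channels at 4 (size 1, align 1) → ends 5; pad 1 to align 2 for depth; depth at 6 (size 2, align 2) → ends 8; total 8 bytes, alignment 4
crc at 0 (size 96, align 4) → ends 96
n_entries at 96 (size 4, align 4) → ends 100
reserved at 100 (size 1, align 1) → ends 101
pad 1 to align 2 for inode
inode at 102 (size 2, align 2) → ends 104
attrs at 104 (size 1, align 1) → ends 105
pad 3 to align 4 for size
size at 108 (size 4, align 4) → ends 112
blocks at 112 (size 1, align 1) → ends 113
pad 3 to align 4 for offset
offset at 116 (size 8, align 4) → ends 124
within Event: depth at 6
116 + 6 = 122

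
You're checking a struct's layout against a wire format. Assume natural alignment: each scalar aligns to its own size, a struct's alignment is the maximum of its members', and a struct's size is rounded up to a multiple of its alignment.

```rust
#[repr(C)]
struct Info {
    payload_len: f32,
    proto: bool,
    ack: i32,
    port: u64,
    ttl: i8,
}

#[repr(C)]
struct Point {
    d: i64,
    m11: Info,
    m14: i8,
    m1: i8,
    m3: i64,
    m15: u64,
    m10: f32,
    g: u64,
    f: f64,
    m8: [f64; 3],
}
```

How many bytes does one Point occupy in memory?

Info: 0..4  payload_len  (4B, 4-aligned); 4..5  proto  (1B, 1-aligned); 5..8  -- padding (3B); 8..12  ack  (4B, 4-aligned); 12..16  -- padding (4B); 16..24  port  (8B, 8-aligned); 24..25  ttl  (1B, 1-aligned); 25..32  -- tail padding (7B); sizeof = 32, alignof = 8
0..8  d  (8B, 8-aligned)
8..40  m11  (32B, 8-aligned)
40..41  m14  (1B, 1-aligned)
41..42  m1  (1B, 1-aligned)
42..48  -- padding (6B)
48..56  m3  (8B, 8-aligned)
56..64  m15  (8B, 8-aligned)
64..68  m10  (4B, 4-aligned)
68..72  -- padding (4B)
72..80  g  (8B, 8-aligned)
80..88  f  (8B, 8-aligned)
88..112  m8  (24B, 8-aligned)
sizeof = 112, alignof = 8

112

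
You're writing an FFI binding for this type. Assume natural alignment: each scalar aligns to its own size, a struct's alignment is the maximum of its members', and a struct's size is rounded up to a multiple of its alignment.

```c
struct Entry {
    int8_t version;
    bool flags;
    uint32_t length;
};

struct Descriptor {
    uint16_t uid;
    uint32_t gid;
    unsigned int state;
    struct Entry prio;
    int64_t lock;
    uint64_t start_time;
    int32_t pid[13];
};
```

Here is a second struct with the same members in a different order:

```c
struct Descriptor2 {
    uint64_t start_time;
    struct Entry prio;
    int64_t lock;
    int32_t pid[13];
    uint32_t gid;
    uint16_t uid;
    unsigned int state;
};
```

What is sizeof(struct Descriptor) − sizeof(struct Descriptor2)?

8

Entry: version at 0 (size 1, align 1) → ends 1; flags at 1 (size 1, align 1) → ends 2; pad 2 to align 4 for length; length at 4 (size 4, align 4) → ends 8; total 8 bytes, alignment 4
uid at 0 (size 2, align 2) → ends 2
pad 2 to align 4 for gid
gid at 4 (size 4, align 4) → ends 8
state at 8 (size 4, align 4) → ends 12
prio at 12 (size 8, align 4) → ends 20
pad 4 to align 8 for lock
lock at 24 (size 8, align 8) → ends 32
start_time at 32 (size 8, align 8) → ends 40
pid at 40 (size 52, align 4) → ends 92
tail pad 4 to reach multiple of 8
total 96 bytes, alignment 8
— Descriptor2 —
start_time at 0 (size 8, align 8) → ends 8
prio at 8 (size 8, align 4) → ends 16
lock at 16 (size 8, align 8) → ends 24
pid at 24 (size 52, align 4) → ends 76
gid at 76 (size 4, align 4) → ends 80
uid at 80 (size 2, align 2) → ends 82
pad 2 to align 4 for state
state at 84 (size 4, align 4) → ends 88
total 88 bytes, alignment 8
96 − 88 = 8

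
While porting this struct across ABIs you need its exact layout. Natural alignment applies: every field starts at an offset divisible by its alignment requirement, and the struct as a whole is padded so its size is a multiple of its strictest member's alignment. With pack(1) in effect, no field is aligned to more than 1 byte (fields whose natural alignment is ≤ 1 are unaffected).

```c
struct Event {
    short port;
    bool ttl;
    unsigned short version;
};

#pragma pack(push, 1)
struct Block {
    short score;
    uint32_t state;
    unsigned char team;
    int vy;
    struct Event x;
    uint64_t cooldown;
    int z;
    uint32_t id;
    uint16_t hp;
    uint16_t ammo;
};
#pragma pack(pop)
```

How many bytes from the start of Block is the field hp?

33

Event: @0: port [2B, align 2] → 2; @2: ttl [1B, align 1] → 3; +1 pad (align 2); @4: version [2B, align 2] → 6; size 6, align 2
@0: score [2B, align 1] → 2
@2: state [4B, align 1] → 6
@6: team [1B, align 1] → 7
@7: vy [4B, align 1] → 11
@11: x [6B, align 1] → 17
@17: cooldown [8B, align 1] → 25
@25: z [4B, align 1] → 29
@29: id [4B, align 1] → 33
@33: hp [2B, align 1] → 35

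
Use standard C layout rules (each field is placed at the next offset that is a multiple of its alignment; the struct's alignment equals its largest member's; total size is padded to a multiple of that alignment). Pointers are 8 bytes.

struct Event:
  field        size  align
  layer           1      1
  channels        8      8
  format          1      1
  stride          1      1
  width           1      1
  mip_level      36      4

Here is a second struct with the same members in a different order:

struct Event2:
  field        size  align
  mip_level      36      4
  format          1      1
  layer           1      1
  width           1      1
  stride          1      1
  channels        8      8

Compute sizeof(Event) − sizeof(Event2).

8

0..1  layer  (1B, 1-aligned)
1..8  -- padding (7B)
8..16  channels  (8B, 8-aligned)
16..17  format  (1B, 1-aligned)
17..18  stride  (1B, 1-aligned)
18..19  width  (1B, 1-aligned)
19..20  -- padding (1B)
20..56  mip_level  (36B, 4-aligned)
sizeof = 56, alignof = 8
— Event2 —
0..36  mip_level  (36B, 4-aligned)
36..37  format  (1B, 1-aligned)
37..38  layer  (1B, 1-aligned)
38..39  width  (1B, 1-aligned)
39..40  stride  (1B, 1-aligned)
40..48  channels  (8B, 8-aligned)
sizeof = 48, alignof = 8
56 − 48 = 8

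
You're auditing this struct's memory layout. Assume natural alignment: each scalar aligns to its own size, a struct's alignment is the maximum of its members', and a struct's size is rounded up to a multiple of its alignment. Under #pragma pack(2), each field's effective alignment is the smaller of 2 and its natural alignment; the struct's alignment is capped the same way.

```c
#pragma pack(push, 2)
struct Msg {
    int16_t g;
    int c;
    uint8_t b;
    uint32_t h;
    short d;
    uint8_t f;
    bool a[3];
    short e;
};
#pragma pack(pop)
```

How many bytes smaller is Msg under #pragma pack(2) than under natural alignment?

natural layout:
  @0: g [2B, align 2] → 2
  +2 pad (align 4)
  @4: c [4B, align 4] → 8
  @8: b [1B, align 1] → 9
  +3 pad (align 4)
  @12: h [4B, align 4] → 16
  @16: d [2B, align 2] → 18
  @18: f [1B, align 1] → 19
  @19: a [3B, align 1] → 22
  @22: e [2B, align 2] → 24
  size 24, align 4
packed(2) layout:
  @0: g [2B, align 2] → 2
  @2: c [4B, align 2] → 6
  @6: b [1B, align 1] → 7
  +1 pad (align 2)
  @8: h [4B, align 2] → 12
  @12: d [2B, align 2] → 14
  @14: f [1B, align 1] → 15
  @15: a [3B, align 1] → 18
  @18: e [2B, align 2] → 20
  size 20, align 2
24 − 20 = 4

4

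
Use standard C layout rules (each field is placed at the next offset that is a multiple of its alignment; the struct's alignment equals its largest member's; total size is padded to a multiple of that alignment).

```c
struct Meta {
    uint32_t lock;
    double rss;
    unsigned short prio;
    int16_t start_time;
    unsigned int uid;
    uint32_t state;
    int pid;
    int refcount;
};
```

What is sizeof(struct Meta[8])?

320

lock at 0 (size 4, align 4) → ends 4
pad 4 to align 8 for rss
rss at 8 (size 8, align 8) → ends 16
prio at 16 (size 2, align 2) → ends 18
start_time at 18 (size 2, align 2) → ends 20
uid at 20 (size 4, align 4) → ends 24
state at 24 (size 4, align 4) → ends 28
pid at 28 (size 4, align 4) → ends 32
refcount at 32 (size 4, align 4) → ends 36
tail pad 4 to reach multiple of 8
total 40 bytes, alignment 8
array of 8: 8 × 40 = 320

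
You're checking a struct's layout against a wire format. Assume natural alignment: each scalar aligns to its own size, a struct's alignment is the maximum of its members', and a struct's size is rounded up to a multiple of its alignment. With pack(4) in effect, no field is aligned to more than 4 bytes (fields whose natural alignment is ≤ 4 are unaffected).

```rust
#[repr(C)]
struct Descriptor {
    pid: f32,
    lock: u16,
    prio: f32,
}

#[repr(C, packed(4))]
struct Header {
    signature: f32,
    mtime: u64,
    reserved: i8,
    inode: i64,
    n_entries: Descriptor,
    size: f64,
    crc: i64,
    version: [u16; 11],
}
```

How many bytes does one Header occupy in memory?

76

Descriptor: pid at 0 (size 4, align 4) → ends 4; lock at 4 (size 2, align 2) → ends 6; pad 2 to align 4 for prio; prio at 8 (size 4, align 4) → ends 12; total 12 bytes, alignment 4
signature at 0 (size 4, align 4) → ends 4
mtime at 4 (size 8, align 4) → ends 12
reserved at 12 (size 1, align 1) → ends 13
pad 3 to align 4 for inode
inode at 16 (size 8, align 4) → ends 24
n_entries at 24 (size 12, align 4) → ends 36
size at 36 (size 8, align 4) → ends 44
crc at 44 (size 8, align 4) → ends 52
version at 52 (size 22, align 2) → ends 74
tail pad 2 to reach multiple of 4
total 76 bytes, alignment 4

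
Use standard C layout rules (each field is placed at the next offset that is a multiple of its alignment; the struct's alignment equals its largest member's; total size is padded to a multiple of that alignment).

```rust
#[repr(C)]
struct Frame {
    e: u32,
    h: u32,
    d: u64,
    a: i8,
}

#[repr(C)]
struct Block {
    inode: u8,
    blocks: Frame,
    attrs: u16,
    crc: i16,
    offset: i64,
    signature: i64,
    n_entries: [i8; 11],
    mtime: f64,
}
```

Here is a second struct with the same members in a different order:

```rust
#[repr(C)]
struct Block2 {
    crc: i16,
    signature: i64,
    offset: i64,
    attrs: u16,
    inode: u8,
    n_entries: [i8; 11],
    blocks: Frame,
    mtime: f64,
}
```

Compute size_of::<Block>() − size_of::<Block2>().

Frame: e at 0 (size 4, align 4) → ends 4; h at 4 (size 4, align 4) → ends 8; d at 8 (size 8, align 8) → ends 16; a at 16 (size 1, align 1) → ends 17; tail pad 7 to reach multiple of 8; total 24 bytes, alignment 8
inode at 0 (size 1, align 1) → ends 1
pad 7 to align 8 for blocks
blocks at 8 (size 24, align 8) → ends 32
attrs at 32 (size 2, align 2) → ends 34
crc at 34 (size 2, align 2) → ends 36
pad 4 to align 8 for offset
offset at 40 (size 8, align 8) → ends 48
signature at 48 (size 8, align 8) → ends 56
n_entries at 56 (size 11, align 1) → ends 67
pad 5 to align 8 for mtime
mtime at 72 (size 8, align 8) → ends 80
total 80 bytes, alignment 8
— Block2 —
crc at 0 (size 2, align 2) → ends 2
pad 6 to align 8 for signature
signature at 8 (size 8, align 8) → ends 16
offset at 16 (size 8, align 8) → ends 24
attrs at 24 (size 2, align 2) → ends 26
inode at 26 (size 1, align 1) → ends 27
n_entries at 27 (size 11, align 1) → ends 38
pad 2 to align 8 for blocks
blocks at 40 (size 24, align 8) → ends 64
mtime at 64 (size 8, align 8) → ends 72
total 72 bytes, alignment 8
80 − 72 = 8

8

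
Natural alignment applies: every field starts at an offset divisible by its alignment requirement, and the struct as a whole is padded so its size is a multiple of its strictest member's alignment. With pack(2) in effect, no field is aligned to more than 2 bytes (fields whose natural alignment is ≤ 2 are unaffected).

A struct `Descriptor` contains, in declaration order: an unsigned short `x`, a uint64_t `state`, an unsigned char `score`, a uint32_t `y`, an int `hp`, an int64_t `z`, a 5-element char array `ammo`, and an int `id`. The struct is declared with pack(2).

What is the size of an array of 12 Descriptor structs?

456

@0: x [2B, align 2] → 2
@2: state [8B, align 2] → 10
@10: score [1B, align 1] → 11
+1 pad (align 2)
@12: y [4B, align 2] → 16
@16: hp [4B, align 2] → 20
@20: z [8B, align 2] → 28
@28: ammo [5B, align 1] → 33
+1 pad (align 2)
@34: id [4B, align 2] → 38
size 38, align 2
array of 12: 12 × 38 = 456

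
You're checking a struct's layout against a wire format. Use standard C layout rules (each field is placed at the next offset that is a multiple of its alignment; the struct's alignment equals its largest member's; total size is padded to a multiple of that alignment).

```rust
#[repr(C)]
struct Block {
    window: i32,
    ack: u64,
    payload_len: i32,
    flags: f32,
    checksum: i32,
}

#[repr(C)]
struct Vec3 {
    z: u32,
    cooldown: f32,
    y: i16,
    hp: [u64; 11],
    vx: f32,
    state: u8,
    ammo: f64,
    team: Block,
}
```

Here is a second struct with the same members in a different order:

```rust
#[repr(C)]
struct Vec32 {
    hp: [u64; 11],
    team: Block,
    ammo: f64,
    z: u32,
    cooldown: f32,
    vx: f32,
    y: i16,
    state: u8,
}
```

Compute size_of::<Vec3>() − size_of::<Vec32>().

Block: @0: window [4B, align 4] → 4; +4 pad (align 8); @8: ack [8B, align 8] → 16; @16: payload_len [4B, align 4] → 20; @20: flags [4B, align 4] → 24; @24: checksum [4B, align 4] → 28; +4 tail pad (align 8); size 32, align 8
@0: z [4B, align 4] → 4
@4: cooldown [4B, align 4] → 8
@8: y [2B, align 2] → 10
+6 pad (align 8)
@16: hp [88B, align 8] → 104
@104: vx [4B, align 4] → 108
@108: state [1B, align 1] → 109
+3 pad (align 8)
@112: ammo [8B, align 8] → 120
@120: team [32B, align 8] → 152
size 152, align 8
— Vec32 —
@0: hp [88B, align 8] → 88
@88: team [32B, align 8] → 120
@120: ammo [8B, align 8] → 128
@128: z [4B, align 4] → 132
@132: cooldown [4B, align 4] → 136
@136: vx [4B, align 4] → 140
@140: y [2B, align 2] → 142
@142: state [1B, align 1] → 143
+1 tail pad (align 8)
size 144, align 8
152 − 144 = 8

8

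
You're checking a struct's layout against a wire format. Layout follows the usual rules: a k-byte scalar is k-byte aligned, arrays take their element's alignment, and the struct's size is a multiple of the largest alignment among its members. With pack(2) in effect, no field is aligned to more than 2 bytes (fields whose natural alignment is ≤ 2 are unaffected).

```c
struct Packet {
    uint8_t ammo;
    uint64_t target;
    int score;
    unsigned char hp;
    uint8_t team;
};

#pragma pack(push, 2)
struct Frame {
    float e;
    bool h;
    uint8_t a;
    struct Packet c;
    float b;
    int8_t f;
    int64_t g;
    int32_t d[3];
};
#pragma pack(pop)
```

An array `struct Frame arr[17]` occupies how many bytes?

Packet: 0..1  ammo  (1B, 1-aligned); 1..8  -- padding (7B); 8..16  target  (8B, 8-aligned); 16..20  score  (4B, 4-aligned); 20..21  hp  (1B, 1-aligned); 21..22  team  (1B, 1-aligned); 22..24  -- tail padding (2B); sizeof = 24, alignof = 8
0..4  e  (4B, 2-aligned)
4..5  h  (1B, 1-aligned)
5..6  a  (1B, 1-aligned)
6..30  c  (24B, 2-aligned)
30..34  b  (4B, 2-aligned)
34..35  f  (1B, 1-aligned)
35..36  -- padding (1B)
36..44  g  (8B, 2-aligned)
44..56  d  (12B, 2-aligned)
sizeof = 56, alignof = 2
array of 17: 17 × 56 = 952

952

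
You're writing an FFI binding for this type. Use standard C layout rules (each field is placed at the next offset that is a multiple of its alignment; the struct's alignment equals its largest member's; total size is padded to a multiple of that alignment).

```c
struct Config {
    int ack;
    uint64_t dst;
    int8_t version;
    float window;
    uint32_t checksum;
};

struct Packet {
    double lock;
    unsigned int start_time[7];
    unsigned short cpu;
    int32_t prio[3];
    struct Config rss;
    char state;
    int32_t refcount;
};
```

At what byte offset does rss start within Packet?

Config: ack at 0 (size 4, align 4) → ends 4; pad 4 to align 8 for dst; dst at 8 (size 8, align 8) → ends 16; version at 16 (size 1, align 1) → ends 17; pad 3 to align 4 for window; window at 20 (size 4, align 4) → ends 24; checksum at 24 (size 4, align 4) → ends 28; tail pad 4 to reach multiple of 8; total 32 bytes, alignment 8
lock at 0 (size 8, align 8) → ends 8
start_time at 8 (size 28, align 4) → ends 36
cpu at 36 (size 2, align 2) → ends 38
pad 2 to align 4 for prio
prio at 40 (size 12, align 4) → ends 52
pad 4 to align 8 for rss
rss at 56 (size 32, align 8) → ends 88

56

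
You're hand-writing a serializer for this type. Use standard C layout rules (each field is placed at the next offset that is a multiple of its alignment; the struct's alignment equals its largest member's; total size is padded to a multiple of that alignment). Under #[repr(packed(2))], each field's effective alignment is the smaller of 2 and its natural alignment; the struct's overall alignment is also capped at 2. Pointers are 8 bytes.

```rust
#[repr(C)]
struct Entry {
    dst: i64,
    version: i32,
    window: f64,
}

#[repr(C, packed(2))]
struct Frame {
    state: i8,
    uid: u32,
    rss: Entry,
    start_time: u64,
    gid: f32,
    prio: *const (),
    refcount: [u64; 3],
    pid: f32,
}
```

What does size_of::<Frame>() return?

78 bytes

Entry: @0: dst [8B, align 8] → 8; @8: version [4B, align 4] → 12; +4 pad (align 8); @16: window [8B, align 8] → 24; size 24, align 8
@0: state [1B, align 1] → 1
+1 pad (align 2)
@2: uid [4B, align 2] → 6
@6: rss [24B, align 2] → 30
@30: start_time [8B, align 2] → 38
@38: gid [4B, align 2] → 42
@42: prio [8B, align 2] → 50
@50: refcount [24B, align 2] → 74
@74: pid [4B, align 2] → 78
size 78, align 2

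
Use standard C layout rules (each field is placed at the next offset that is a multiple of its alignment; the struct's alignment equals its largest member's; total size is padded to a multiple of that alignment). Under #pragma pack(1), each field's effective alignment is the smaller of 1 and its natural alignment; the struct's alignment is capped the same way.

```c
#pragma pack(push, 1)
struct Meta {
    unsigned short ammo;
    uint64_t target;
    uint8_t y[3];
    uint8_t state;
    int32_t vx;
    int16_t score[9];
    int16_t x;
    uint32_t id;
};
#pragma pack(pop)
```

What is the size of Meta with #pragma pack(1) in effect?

42

ammo at 0 (size 2, align 1) → ends 2
target at 2 (size 8, align 1) → ends 10
y at 10 (size 3, align 1) → ends 13
state at 13 (size 1, align 1) → ends 14
vx at 14 (size 4, align 1) → ends 18
score at 18 (size 18, align 1) → ends 36
x at 36 (size 2, align 1) → ends 38
id at 38 (size 4, align 1) → ends 42
total 42 bytes, alignment 1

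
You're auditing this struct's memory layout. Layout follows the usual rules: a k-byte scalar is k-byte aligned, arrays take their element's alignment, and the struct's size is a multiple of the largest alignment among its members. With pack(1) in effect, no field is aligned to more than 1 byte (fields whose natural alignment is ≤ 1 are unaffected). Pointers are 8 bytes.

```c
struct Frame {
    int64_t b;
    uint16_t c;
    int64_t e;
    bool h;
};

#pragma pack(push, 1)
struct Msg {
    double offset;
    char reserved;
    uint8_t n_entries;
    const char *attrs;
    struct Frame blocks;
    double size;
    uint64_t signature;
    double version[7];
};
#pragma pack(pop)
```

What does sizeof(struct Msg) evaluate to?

122

Frame: @0: b [8B, align 8] → 8; @8: c [2B, align 2] → 10; +6 pad (align 8); @16: e [8B, align 8] → 24; @24: h [1B, align 1] → 25; +7 tail pad (align 8); size 32, align 8
@0: offset [8B, align 1] → 8
@8: reserved [1B, align 1] → 9
@9: n_entries [1B, align 1] → 10
@10: attrs [8B, align 1] → 18
@18: blocks [32B, align 1] → 50
@50: size [8B, align 1] → 58
@58: signature [8B, align 1] → 66
@66: version [56B, align 1] → 122
size 122, align 1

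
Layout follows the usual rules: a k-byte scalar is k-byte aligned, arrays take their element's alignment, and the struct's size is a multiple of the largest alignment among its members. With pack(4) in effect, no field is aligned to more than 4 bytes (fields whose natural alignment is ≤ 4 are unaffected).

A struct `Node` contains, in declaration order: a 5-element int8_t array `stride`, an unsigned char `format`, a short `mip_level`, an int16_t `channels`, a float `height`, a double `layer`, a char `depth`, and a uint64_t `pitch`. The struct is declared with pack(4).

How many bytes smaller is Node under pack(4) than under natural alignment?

4

natural layout:
  0..5  stride  (5B, 1-aligned)
  5..6  format  (1B, 1-aligned)
  6..8  mip_level  (2B, 2-aligned)
  8..10  channels  (2B, 2-aligned)
  10..12  -- padding (2B)
  12..16  height  (4B, 4-aligned)
  16..24  layer  (8B, 8-aligned)
  24..25  depth  (1B, 1-aligned)
  25..32  -- padding (7B)
  32..40  pitch  (8B, 8-aligned)
  sizeof = 40, alignof = 8
packed(4) layout:
  0..5  stride  (5B, 1-aligned)
  5..6  format  (1B, 1-aligned)
  6..8  mip_level  (2B, 2-aligned)
  8..10  channels  (2B, 2-aligned)
  10..12  -- padding (2B)
  12..16  height  (4B, 4-aligned)
  16..24  layer  (8B, 4-aligned)
  24..25  depth  (1B, 1-aligned)
  25..28  -- padding (3B)
  28..36  pitch  (8B, 4-aligned)
  sizeof = 36, alignof = 4
40 − 36 = 4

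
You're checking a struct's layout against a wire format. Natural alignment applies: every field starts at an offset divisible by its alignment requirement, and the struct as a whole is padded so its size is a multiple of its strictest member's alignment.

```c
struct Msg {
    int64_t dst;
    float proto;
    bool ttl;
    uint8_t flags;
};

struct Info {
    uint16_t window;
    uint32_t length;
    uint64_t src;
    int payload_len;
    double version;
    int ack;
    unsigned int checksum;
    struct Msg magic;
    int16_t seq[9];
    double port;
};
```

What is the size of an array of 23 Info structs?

Msg: 0..8  dst  (8B, 8-aligned); 8..12  proto  (4B, 4-aligned); 12..13  ttl  (1B, 1-aligned); 13..14  flags  (1B, 1-aligned); 14..16  -- tail padding (2B); sizeof = 16, alignof = 8
0..2  window  (2B, 2-aligned)
2..4  -- padding (2B)
4..8  length  (4B, 4-aligned)
8..16  src  (8B, 8-aligned)
16..20  payload_len  (4B, 4-aligned)
20..24  -- padding (4B)
24..32  version  (8B, 8-aligned)
32..36  ack  (4B, 4-aligned)
36..40  checksum  (4B, 4-aligned)
40..56  magic  (16B, 8-aligned)
56..74  seq  (18B, 2-aligned)
74..80  -- padding (6B)
80..88  port  (8B, 8-aligned)
sizeof = 88, alignof = 8
array of 23: 23 × 88 = 2024

2024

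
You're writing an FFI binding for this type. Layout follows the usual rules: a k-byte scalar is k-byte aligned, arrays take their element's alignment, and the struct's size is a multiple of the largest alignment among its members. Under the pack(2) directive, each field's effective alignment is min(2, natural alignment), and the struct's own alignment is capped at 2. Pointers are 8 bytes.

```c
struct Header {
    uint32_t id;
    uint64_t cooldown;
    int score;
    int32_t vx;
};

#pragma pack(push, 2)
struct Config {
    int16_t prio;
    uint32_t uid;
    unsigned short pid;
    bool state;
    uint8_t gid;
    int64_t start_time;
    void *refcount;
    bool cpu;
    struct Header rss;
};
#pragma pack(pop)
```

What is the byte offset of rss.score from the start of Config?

44

Header: @0: id [4B, align 4] → 4; +4 pad (align 8); @8: cooldown [8B, align 8] → 16; @16: score [4B, align 4] → 20; @20: vx [4B, align 4] → 24; size 24, align 8
@0: prio [2B, align 2] → 2
@2: uid [4B, align 2] → 6
@6: pid [2B, align 2] → 8
@8: state [1B, align 1] → 9
@9: gid [1B, align 1] → 10
@10: start_time [8B, align 2] → 18
@18: refcount [8B, align 2] → 26
@26: cpu [1B, align 1] → 27
+1 pad (align 2)
@28: rss [24B, align 2] → 52
within Header: score at 16
28 + 16 = 44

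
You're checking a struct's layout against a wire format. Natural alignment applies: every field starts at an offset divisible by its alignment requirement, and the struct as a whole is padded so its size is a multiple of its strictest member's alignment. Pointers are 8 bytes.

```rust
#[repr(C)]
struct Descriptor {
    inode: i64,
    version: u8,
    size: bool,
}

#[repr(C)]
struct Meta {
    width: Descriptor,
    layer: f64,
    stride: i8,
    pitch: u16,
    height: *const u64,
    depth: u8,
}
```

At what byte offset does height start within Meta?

Descriptor: inode at 0 (size 8, align 8) → ends 8; version at 8 (size 1, align 1) → ends 9; size at 9 (size 1, align 1) → ends 10; tail pad 6 to reach multiple of 8; total 16 bytes, alignment 8
width at 0 (size 16, align 8) → ends 16
layer at 16 (size 8, align 8) → ends 24
stride at 24 (size 1, align 1) → ends 25
pad 1 to align 2 for pitch
pitch at 26 (size 2, align 2) → ends 28
pad 4 to align 8 for height
height at 32 (size 8, align 8) → ends 40

32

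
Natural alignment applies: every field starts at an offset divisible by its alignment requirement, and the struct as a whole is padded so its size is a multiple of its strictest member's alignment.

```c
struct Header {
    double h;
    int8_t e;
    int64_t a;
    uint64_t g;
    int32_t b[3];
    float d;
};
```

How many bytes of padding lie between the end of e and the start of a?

h at 0 (size 8, align 8) → ends 8
e at 8 (size 1, align 1) → ends 9
pad 7 to align 8 for a
a at 16 (size 8, align 8) → ends 24

7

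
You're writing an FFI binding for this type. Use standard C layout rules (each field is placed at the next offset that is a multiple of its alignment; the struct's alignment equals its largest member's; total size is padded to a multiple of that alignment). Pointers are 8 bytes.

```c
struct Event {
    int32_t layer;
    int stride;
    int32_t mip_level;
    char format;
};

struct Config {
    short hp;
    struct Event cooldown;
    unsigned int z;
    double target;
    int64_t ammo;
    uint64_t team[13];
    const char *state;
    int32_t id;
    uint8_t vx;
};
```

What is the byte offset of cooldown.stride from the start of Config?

8

Event: layer at 0 (size 4, align 4) → ends 4; stride at 4 (size 4, align 4) → ends 8; mip_level at 8 (size 4, align 4) → ends 12; format at 12 (size 1, align 1) → ends 13; tail pad 3 to reach multiple of 4; total 16 bytes, alignment 4
hp at 0 (size 2, align 2) → ends 2
pad 2 to align 4 for cooldown
cooldown at 4 (size 16, align 4) → ends 20
within Event: stride at 4
4 + 4 = 8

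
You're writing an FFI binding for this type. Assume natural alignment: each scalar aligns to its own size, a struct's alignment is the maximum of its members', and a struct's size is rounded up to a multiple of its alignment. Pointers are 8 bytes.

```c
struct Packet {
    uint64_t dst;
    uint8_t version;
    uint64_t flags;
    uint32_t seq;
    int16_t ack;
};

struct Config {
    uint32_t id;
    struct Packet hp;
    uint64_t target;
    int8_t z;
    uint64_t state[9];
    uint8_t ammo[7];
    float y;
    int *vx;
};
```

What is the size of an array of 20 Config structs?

Packet: @0: dst [8B, align 8] → 8; @8: version [1B, align 1] → 9; +7 pad (align 8); @16: flags [8B, align 8] → 24; @24: seq [4B, align 4] → 28; @28: ack [2B, align 2] → 30; +2 tail pad (align 8); size 32, align 8
@0: id [4B, align 4] → 4
+4 pad (align 8)
@8: hp [32B, align 8] → 40
@40: target [8B, align 8] → 48
@48: z [1B, align 1] → 49
+7 pad (align 8)
@56: state [72B, align 8] → 128
@128: ammo [7B, align 1] → 135
+1 pad (align 4)
@136: y [4B, align 4] → 140
+4 pad (align 8)
@144: vx [8B, align 8] → 152
size 152, align 8
array of 20: 20 × 152 = 3040

3040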